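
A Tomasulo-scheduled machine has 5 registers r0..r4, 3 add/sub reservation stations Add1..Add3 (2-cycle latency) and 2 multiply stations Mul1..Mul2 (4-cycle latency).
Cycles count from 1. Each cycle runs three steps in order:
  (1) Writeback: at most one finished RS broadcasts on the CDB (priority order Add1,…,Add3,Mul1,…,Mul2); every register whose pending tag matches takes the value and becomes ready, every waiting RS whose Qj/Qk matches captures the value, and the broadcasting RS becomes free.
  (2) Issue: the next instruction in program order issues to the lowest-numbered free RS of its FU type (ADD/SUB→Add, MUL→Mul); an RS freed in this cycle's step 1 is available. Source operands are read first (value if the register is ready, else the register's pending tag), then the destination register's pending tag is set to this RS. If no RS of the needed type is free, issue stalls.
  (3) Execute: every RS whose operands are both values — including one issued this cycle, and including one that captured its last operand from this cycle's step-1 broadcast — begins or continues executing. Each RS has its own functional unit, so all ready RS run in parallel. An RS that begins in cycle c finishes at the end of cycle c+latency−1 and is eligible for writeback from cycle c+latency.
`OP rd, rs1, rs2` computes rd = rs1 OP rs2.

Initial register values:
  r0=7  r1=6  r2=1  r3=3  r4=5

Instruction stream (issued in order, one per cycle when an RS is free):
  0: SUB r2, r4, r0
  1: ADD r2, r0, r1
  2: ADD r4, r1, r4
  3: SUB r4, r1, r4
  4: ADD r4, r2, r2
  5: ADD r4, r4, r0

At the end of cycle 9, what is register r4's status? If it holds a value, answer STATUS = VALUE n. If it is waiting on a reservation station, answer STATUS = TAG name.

c1: issue SUB r2<-Add1 | r0:7,r1:6,r2:Add1,r3:3,r4:5
c2: issue ADD r2<-Add2 | r0:7,r1:6,r2:Add2,r3:3,r4:5
c3: CDB Add1=-2; issue ADD r4<-Add1 | r0:7,r1:6,r2:Add2,r3:3,r4:Add1
c4: CDB Add2=13; issue SUB r4<-Add2 | r0:7,r1:6,r2:13,r3:3,r4:Add2
c5: CDB Add1=11; issue ADD r4<-Add1 | r0:7,r1:6,r2:13,r3:3,r4:Add1
c6: issue ADD r4<-Add3 | r0:7,r1:6,r2:13,r3:3,r4:Add3
c7: CDB Add1=26 | r0:7,r1:6,r2:13,r3:3,r4:Add3
c8: CDB Add2=-5 | r0:7,r1:6,r2:13,r3:3,r4:Add3
c9: CDB Add3=33 | r0:7,r1:6,r2:13,r3:3,r4:33

STATUS = VALUE 33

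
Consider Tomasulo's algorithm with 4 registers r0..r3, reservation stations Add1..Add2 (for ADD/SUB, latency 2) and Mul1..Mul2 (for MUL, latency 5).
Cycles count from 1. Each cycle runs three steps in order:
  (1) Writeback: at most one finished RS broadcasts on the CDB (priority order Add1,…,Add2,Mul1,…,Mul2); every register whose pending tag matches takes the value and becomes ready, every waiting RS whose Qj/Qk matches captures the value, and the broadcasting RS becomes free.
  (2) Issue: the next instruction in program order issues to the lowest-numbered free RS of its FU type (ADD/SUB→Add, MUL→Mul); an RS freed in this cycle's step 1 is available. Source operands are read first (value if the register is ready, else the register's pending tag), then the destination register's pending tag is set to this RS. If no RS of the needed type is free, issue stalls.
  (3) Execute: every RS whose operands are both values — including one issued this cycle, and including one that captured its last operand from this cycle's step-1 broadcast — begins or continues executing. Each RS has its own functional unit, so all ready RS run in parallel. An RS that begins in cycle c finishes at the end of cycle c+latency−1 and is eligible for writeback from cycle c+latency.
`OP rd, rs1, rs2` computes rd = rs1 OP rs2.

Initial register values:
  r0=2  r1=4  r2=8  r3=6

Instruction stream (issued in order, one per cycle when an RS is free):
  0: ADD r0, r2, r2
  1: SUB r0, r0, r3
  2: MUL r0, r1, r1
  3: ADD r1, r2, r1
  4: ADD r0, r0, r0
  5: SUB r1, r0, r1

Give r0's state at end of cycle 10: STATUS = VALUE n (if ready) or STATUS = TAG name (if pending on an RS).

STATUS = VALUE 32

cycle 1: issue ADD r0<-Add1 // r0:Add1,r1:4,r2:8,r3:6
cycle 2: issue SUB r0<-Add2 // r0:Add2,r1:4,r2:8,r3:6
cycle 3: CDB Add1=16; issue MUL r0<-Mul1 // r0:Mul1,r1:4,r2:8,r3:6
cycle 4: issue ADD r1<-Add1 // r0:Mul1,r1:Add1,r2:8,r3:6
cycle 5: CDB Add2=10; issue ADD r0<-Add2 // r0:Add2,r1:Add1,r2:8,r3:6
cycle 6: CDB Add1=12; issue SUB r1<-Add1 // r0:Add2,r1:Add1,r2:8,r3:6
cycle 7: - // r0:Add2,r1:Add1,r2:8,r3:6
cycle 8: CDB Mul1=16 // r0:Add2,r1:Add1,r2:8,r3:6
cycle 9: - // r0:Add2,r1:Add1,r2:8,r3:6
cycle 10: CDB Add2=32 // r0:32,r1:Add1,r2:8,r3:6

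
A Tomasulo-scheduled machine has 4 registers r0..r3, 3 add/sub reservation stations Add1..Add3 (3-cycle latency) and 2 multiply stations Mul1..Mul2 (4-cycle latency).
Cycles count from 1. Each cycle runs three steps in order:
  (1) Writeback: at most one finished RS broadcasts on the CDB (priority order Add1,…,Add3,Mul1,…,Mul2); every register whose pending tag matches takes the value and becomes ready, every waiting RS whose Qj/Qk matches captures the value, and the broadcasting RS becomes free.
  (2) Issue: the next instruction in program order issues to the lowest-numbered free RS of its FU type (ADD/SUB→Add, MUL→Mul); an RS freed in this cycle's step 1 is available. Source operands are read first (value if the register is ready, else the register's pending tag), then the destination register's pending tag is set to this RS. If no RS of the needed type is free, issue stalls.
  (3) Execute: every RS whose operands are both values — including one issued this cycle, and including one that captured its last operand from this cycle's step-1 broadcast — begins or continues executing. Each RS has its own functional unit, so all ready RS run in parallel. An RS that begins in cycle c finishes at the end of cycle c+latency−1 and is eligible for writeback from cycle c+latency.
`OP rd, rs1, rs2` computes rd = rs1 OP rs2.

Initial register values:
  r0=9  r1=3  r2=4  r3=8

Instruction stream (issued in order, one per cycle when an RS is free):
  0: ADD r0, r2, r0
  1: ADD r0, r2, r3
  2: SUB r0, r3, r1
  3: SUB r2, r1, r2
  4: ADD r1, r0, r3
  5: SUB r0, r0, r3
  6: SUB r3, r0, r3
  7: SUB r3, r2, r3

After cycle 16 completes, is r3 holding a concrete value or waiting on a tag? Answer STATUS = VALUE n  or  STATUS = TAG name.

STATUS = VALUE 10

c1: issue ADD r0<-Add1 | r0:Add1,r1:3,r2:4,r3:8
c2: issue ADD r0<-Add2 | r0:Add2,r1:3,r2:4,r3:8
c3: issue SUB r0<-Add3 | r0:Add3,r1:3,r2:4,r3:8
c4: CDB Add1=13; issue SUB r2<-Add1 | r0:Add3,r1:3,r2:Add1,r3:8
c5: CDB Add2=12; issue ADD r1<-Add2 | r0:Add3,r1:Add2,r2:Add1,r3:8
c6: CDB Add3=5; issue SUB r0<-Add3 | r0:Add3,r1:Add2,r2:Add1,r3:8
c7: CDB Add1=-1; issue SUB r3<-Add1 | r0:Add3,r1:Add2,r2:-1,r3:Add1
c8: stall | r0:Add3,r1:Add2,r2:-1,r3:Add1
c9: CDB Add2=13; issue SUB r3<-Add2 | r0:Add3,r1:13,r2:-1,r3:Add2
c10: CDB Add3=-3 | r0:-3,r1:13,r2:-1,r3:Add2
c11: - | r0:-3,r1:13,r2:-1,r3:Add2
c12: - | r0:-3,r1:13,r2:-1,r3:Add2
c13: CDB Add1=-11 | r0:-3,r1:13,r2:-1,r3:Add2
c14: - | r0:-3,r1:13,r2:-1,r3:Add2
c15: - | r0:-3,r1:13,r2:-1,r3:Add2
c16: CDB Add2=10 | r0:-3,r1:13,r2:-1,r3:10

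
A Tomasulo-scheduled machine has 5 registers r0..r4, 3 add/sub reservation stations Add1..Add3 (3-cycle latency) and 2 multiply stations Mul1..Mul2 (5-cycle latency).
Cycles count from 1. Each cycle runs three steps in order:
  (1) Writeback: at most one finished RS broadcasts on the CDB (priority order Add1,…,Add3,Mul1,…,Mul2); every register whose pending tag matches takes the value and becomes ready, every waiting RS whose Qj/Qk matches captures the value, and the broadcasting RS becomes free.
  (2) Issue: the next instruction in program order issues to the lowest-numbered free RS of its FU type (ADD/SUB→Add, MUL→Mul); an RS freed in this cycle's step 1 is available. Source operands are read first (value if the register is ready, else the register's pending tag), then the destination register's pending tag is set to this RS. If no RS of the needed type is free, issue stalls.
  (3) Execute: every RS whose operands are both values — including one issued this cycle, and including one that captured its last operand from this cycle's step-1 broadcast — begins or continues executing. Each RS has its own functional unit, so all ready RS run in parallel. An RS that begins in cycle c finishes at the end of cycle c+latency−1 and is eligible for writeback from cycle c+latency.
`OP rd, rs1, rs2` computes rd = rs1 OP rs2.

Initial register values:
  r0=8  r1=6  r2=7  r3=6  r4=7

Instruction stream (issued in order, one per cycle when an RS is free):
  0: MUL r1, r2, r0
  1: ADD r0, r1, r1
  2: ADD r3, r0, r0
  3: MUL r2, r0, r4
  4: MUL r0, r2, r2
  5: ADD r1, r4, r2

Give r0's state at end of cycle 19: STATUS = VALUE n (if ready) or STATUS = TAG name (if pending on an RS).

c1: issue MUL r1<-Mul1 | r0:8,r1:Mul1,r2:7,r3:6,r4:7
c2: issue ADD r0<-Add1 | r0:Add1,r1:Mul1,r2:7,r3:6,r4:7
c3: issue ADD r3<-Add2 | r0:Add1,r1:Mul1,r2:7,r3:Add2,r4:7
c4: issue MUL r2<-Mul2 | r0:Add1,r1:Mul1,r2:Mul2,r3:Add2,r4:7
c5: stall | r0:Add1,r1:Mul1,r2:Mul2,r3:Add2,r4:7
c6: CDB Mul1=56; issue MUL r0<-Mul1 | r0:Mul1,r1:56,r2:Mul2,r3:Add2,r4:7
c7: issue ADD r1<-Add3 | r0:Mul1,r1:Add3,r2:Mul2,r3:Add2,r4:7
c8: - | r0:Mul1,r1:Add3,r2:Mul2,r3:Add2,r4:7
c9: CDB Add1=112 | r0:Mul1,r1:Add3,r2:Mul2,r3:Add2,r4:7
c10: - | r0:Mul1,r1:Add3,r2:Mul2,r3:Add2,r4:7
c11: - | r0:Mul1,r1:Add3,r2:Mul2,r3:Add2,r4:7
c12: CDB Add2=224 | r0:Mul1,r1:Add3,r2:Mul2,r3:224,r4:7
c13: - | r0:Mul1,r1:Add3,r2:Mul2,r3:224,r4:7
c14: CDB Mul2=784 | r0:Mul1,r1:Add3,r2:784,r3:224,r4:7
c15: - | r0:Mul1,r1:Add3,r2:784,r3:224,r4:7
c16: - | r0:Mul1,r1:Add3,r2:784,r3:224,r4:7
c17: CDB Add3=791 | r0:Mul1,r1:791,r2:784,r3:224,r4:7
c18: - | r0:Mul1,r1:791,r2:784,r3:224,r4:7
c19: CDB Mul1=614656 | r0:614656,r1:791,r2:784,r3:224,r4:7

STATUS = VALUE 614656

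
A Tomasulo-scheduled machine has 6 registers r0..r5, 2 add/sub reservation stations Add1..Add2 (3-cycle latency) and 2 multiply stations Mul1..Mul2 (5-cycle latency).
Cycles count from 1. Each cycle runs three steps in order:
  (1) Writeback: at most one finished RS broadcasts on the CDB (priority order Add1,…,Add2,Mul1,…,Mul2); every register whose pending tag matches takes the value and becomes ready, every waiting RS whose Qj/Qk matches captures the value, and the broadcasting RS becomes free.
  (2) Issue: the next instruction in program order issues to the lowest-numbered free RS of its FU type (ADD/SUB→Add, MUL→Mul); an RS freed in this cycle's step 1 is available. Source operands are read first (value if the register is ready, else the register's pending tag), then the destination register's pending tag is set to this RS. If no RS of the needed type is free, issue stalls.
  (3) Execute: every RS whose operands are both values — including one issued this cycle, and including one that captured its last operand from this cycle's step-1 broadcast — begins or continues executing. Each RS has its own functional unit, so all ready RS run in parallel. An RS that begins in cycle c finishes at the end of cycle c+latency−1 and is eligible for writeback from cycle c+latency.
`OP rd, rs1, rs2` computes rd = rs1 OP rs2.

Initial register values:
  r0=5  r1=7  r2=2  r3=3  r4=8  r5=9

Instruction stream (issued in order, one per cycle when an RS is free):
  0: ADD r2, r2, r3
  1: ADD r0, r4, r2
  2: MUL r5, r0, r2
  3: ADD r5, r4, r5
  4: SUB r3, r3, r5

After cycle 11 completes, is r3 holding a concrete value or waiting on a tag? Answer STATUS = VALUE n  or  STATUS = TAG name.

cycle 1: issue ADD r2<-Add1 // r0:5,r1:7,r2:Add1,r3:3,r4:8,r5:9
cycle 2: issue ADD r0<-Add2 // r0:Add2,r1:7,r2:Add1,r3:3,r4:8,r5:9
cycle 3: issue MUL r5<-Mul1 // r0:Add2,r1:7,r2:Add1,r3:3,r4:8,r5:Mul1
cycle 4: CDB Add1=5; issue ADD r5<-Add1 // r0:Add2,r1:7,r2:5,r3:3,r4:8,r5:Add1
cycle 5: stall // r0:Add2,r1:7,r2:5,r3:3,r4:8,r5:Add1
cycle 6: stall // r0:Add2,r1:7,r2:5,r3:3,r4:8,r5:Add1
cycle 7: CDB Add2=13; issue SUB r3<-Add2 // r0:13,r1:7,r2:5,r3:Add2,r4:8,r5:Add1
cycle 8: - // r0:13,r1:7,r2:5,r3:Add2,r4:8,r5:Add1
cycle 9: - // r0:13,r1:7,r2:5,r3:Add2,r4:8,r5:Add1
cycle 10: - // r0:13,r1:7,r2:5,r3:Add2,r4:8,r5:Add1
cycle 11: - // r0:13,r1:7,r2:5,r3:Add2,r4:8,r5:Add1

STATUS = TAG Add2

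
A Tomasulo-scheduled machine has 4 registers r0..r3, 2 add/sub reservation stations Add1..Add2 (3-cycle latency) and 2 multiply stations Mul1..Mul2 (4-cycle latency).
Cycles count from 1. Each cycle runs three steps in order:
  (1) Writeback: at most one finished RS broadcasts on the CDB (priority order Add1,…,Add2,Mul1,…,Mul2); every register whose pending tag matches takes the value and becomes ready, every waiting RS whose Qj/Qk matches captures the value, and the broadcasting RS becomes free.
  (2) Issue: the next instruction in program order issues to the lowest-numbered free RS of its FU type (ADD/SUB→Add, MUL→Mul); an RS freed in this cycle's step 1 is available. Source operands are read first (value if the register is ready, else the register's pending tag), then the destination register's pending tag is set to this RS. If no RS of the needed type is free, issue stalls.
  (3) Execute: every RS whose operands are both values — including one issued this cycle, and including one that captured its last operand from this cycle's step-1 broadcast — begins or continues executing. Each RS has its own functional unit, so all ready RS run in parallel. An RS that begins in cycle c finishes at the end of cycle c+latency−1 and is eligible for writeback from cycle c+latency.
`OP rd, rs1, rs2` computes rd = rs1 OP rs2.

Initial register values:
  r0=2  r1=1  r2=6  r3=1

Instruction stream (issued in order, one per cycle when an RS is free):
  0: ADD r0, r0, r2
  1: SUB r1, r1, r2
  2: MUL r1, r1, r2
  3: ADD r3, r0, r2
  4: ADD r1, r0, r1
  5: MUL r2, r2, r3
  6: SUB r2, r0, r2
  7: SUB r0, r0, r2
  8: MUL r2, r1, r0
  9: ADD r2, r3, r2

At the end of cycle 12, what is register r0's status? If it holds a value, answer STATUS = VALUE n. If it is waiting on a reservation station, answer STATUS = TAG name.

  c1: issue ADD r0<-Add1  regs: r0:Add1,r1:1,r2:6,r3:1
  c2: issue SUB r1<-Add2  regs: r0:Add1,r1:Add2,r2:6,r3:1
  c3: issue MUL r1<-Mul1  regs: r0:Add1,r1:Mul1,r2:6,r3:1
  c4: CDB Add1=8; issue ADD r3<-Add1  regs: r0:8,r1:Mul1,r2:6,r3:Add1
  c5: CDB Add2=-5; issue ADD r1<-Add2  regs: r0:8,r1:Add2,r2:6,r3:Add1
  c6: issue MUL r2<-Mul2  regs: r0:8,r1:Add2,r2:Mul2,r3:Add1
  c7: CDB Add1=14; issue SUB r2<-Add1  regs: r0:8,r1:Add2,r2:Add1,r3:14
  c8: stall  regs: r0:8,r1:Add2,r2:Add1,r3:14
  c9: CDB Mul1=-30; stall  regs: r0:8,r1:Add2,r2:Add1,r3:14
  c10: stall  regs: r0:8,r1:Add2,r2:Add1,r3:14
  c11: CDB Mul2=84; stall  regs: r0:8,r1:Add2,r2:Add1,r3:14
  c12: CDB Add2=-22; issue SUB r0<-Add2  regs: r0:Add2,r1:-22,r2:Add1,r3:14

STATUS = TAG Add2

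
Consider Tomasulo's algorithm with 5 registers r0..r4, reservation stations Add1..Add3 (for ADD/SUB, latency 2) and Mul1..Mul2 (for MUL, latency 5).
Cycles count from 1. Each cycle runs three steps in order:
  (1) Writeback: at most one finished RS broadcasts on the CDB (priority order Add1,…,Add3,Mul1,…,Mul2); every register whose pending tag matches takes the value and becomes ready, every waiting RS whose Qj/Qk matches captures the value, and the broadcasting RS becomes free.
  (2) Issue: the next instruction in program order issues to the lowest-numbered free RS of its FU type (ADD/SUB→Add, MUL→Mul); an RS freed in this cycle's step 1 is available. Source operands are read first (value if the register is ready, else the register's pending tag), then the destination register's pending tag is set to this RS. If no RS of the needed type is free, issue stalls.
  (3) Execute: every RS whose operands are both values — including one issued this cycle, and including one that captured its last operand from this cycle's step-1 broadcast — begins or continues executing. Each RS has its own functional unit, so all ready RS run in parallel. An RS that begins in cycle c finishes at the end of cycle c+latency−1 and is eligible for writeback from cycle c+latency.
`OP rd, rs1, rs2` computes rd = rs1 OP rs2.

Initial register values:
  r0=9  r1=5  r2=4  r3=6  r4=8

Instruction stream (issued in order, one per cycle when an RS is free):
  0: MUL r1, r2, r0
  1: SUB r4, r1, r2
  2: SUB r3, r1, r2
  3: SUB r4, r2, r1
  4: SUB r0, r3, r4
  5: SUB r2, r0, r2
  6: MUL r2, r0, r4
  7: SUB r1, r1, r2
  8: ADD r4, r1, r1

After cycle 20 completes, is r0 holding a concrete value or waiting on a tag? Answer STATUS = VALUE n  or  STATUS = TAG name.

cycle 1: issue MUL r1<-Mul1 // r0:9,r1:Mul1,r2:4,r3:6,r4:8
cycle 2: issue SUB r4<-Add1 // r0:9,r1:Mul1,r2:4,r3:6,r4:Add1
cycle 3: issue SUB r3<-Add2 // r0:9,r1:Mul1,r2:4,r3:Add2,r4:Add1
cycle 4: issue SUB r4<-Add3 // r0:9,r1:Mul1,r2:4,r3:Add2,r4:Add3
cycle 5: stall // r0:9,r1:Mul1,r2:4,r3:Add2,r4:Add3
cycle 6: CDB Mul1=36; stall // r0:9,r1:36,r2:4,r3:Add2,r4:Add3
cycle 7: stall // r0:9,r1:36,r2:4,r3:Add2,r4:Add3
cycle 8: CDB Add1=32; issue SUB r0<-Add1 // r0:Add1,r1:36,r2:4,r3:Add2,r4:Add3
cycle 9: CDB Add2=32; issue SUB r2<-Add2 // r0:Add1,r1:36,r2:Add2,r3:32,r4:Add3
cycle 10: CDB Add3=-32; issue MUL r2<-Mul1 // r0:Add1,r1:36,r2:Mul1,r3:32,r4:-32
cycle 11: issue SUB r1<-Add3 // r0:Add1,r1:Add3,r2:Mul1,r3:32,r4:-32
cycle 12: CDB Add1=64; issue ADD r4<-Add1 // r0:64,r1:Add3,r2:Mul1,r3:32,r4:Add1
cycle 13: - // r0:64,r1:Add3,r2:Mul1,r3:32,r4:Add1
cycle 14: CDB Add2=60 // r0:64,r1:Add3,r2:Mul1,r3:32,r4:Add1
cycle 15: - // r0:64,r1:Add3,r2:Mul1,r3:32,r4:Add1
cycle 16: - // r0:64,r1:Add3,r2:Mul1,r3:32,r4:Add1
cycle 17: CDB Mul1=-2048 // r0:64,r1:Add3,r2:-2048,r3:32,r4:Add1
cycle 18: - // r0:64,r1:Add3,r2:-2048,r3:32,r4:Add1
cycle 19: CDB Add3=2084 // r0:64,r1:2084,r2:-2048,r3:32,r4:Add1
cycle 20: - // r0:64,r1:2084,r2:-2048,r3:32,r4:Add1

STATUS = VALUE 64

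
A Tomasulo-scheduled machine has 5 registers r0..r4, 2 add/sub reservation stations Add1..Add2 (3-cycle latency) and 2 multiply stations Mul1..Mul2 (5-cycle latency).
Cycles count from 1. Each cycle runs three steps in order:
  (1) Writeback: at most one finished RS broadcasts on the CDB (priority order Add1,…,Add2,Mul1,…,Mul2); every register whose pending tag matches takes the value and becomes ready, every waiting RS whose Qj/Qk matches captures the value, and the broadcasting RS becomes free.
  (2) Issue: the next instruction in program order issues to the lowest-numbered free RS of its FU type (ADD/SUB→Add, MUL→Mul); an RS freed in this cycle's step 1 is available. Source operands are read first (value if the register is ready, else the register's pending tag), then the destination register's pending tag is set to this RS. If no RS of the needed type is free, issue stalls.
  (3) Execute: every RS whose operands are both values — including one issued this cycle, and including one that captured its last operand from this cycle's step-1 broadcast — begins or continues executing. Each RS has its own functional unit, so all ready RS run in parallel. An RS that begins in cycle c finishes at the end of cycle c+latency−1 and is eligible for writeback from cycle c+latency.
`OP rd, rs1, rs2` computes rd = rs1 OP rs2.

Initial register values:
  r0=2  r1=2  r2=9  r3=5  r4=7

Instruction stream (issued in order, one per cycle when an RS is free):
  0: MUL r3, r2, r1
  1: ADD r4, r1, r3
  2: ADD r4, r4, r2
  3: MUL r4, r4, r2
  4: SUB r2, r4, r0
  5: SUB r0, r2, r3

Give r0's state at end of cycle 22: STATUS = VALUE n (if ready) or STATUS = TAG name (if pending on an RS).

STATUS = TAG Add2

cycle 1: issue MUL r3<-Mul1 // r0:2,r1:2,r2:9,r3:Mul1,r4:7
cycle 2: issue ADD r4<-Add1 // r0:2,r1:2,r2:9,r3:Mul1,r4:Add1
cycle 3: issue ADD r4<-Add2 // r0:2,r1:2,r2:9,r3:Mul1,r4:Add2
cycle 4: issue MUL r4<-Mul2 // r0:2,r1:2,r2:9,r3:Mul1,r4:Mul2
cycle 5: stall // r0:2,r1:2,r2:9,r3:Mul1,r4:Mul2
cycle 6: CDB Mul1=18; stall // r0:2,r1:2,r2:9,r3:18,r4:Mul2
cycle 7: stall // r0:2,r1:2,r2:9,r3:18,r4:Mul2
cycle 8: stall // r0:2,r1:2,r2:9,r3:18,r4:Mul2
cycle 9: CDB Add1=20; issue SUB r2<-Add1 // r0:2,r1:2,r2:Add1,r3:18,r4:Mul2
cycle 10: stall // r0:2,r1:2,r2:Add1,r3:18,r4:Mul2
cycle 11: stall // r0:2,r1:2,r2:Add1,r3:18,r4:Mul2
cycle 12: CDB Add2=29; issue SUB r0<-Add2 // r0:Add2,r1:2,r2:Add1,r3:18,r4:Mul2
cycle 13: - // r0:Add2,r1:2,r2:Add1,r3:18,r4:Mul2
cycle 14: - // r0:Add2,r1:2,r2:Add1,r3:18,r4:Mul2
cycle 15: - // r0:Add2,r1:2,r2:Add1,r3:18,r4:Mul2
cycle 16: - // r0:Add2,r1:2,r2:Add1,r3:18,r4:Mul2
cycle 17: CDB Mul2=261 // r0:Add2,r1:2,r2:Add1,r3:18,r4:261
cycle 18: - // r0:Add2,r1:2,r2:Add1,r3:18,r4:261
cycle 19: - // r0:Add2,r1:2,r2:Add1,r3:18,r4:261
cycle 20: CDB Add1=259 // r0:Add2,r1:2,r2:259,r3:18,r4:261
cycle 21: - // r0:Add2,r1:2,r2:259,r3:18,r4:261
cycle 22: - // r0:Add2,r1:2,r2:259,r3:18,r4:261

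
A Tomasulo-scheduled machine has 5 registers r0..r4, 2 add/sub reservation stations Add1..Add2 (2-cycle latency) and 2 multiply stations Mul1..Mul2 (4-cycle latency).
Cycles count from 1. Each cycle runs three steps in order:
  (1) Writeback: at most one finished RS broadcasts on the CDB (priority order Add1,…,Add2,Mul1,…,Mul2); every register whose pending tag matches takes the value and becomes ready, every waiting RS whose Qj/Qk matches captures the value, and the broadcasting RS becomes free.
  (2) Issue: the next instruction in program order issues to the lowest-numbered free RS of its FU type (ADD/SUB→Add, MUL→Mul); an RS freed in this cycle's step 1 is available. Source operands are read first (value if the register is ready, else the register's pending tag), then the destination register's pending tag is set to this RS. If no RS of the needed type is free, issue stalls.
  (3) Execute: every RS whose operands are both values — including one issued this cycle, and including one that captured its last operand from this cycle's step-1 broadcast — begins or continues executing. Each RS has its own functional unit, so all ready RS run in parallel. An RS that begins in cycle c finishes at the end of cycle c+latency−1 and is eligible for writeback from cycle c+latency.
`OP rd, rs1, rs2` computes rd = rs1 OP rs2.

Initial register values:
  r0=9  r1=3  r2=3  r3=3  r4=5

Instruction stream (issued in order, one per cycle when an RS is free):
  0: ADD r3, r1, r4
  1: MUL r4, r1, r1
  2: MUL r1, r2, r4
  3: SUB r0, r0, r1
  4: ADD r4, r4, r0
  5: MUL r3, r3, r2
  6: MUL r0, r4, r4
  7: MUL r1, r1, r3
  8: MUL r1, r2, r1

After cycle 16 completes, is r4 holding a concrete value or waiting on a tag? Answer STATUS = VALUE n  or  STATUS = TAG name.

STATUS = VALUE -9

  c1: issue ADD r3<-Add1  regs: r0:9,r1:3,r2:3,r3:Add1,r4:5
  c2: issue MUL r4<-Mul1  regs: r0:9,r1:3,r2:3,r3:Add1,r4:Mul1
  c3: CDB Add1=8; issue MUL r1<-Mul2  regs: r0:9,r1:Mul2,r2:3,r3:8,r4:Mul1
  c4: issue SUB r0<-Add1  regs: r0:Add1,r1:Mul2,r2:3,r3:8,r4:Mul1
  c5: issue ADD r4<-Add2  regs: r0:Add1,r1:Mul2,r2:3,r3:8,r4:Add2
  c6: CDB Mul1=9; issue MUL r3<-Mul1  regs: r0:Add1,r1:Mul2,r2:3,r3:Mul1,r4:Add2
  c7: stall  regs: r0:Add1,r1:Mul2,r2:3,r3:Mul1,r4:Add2
  c8: stall  regs: r0:Add1,r1:Mul2,r2:3,r3:Mul1,r4:Add2
  c9: stall  regs: r0:Add1,r1:Mul2,r2:3,r3:Mul1,r4:Add2
  c10: CDB Mul1=24; issue MUL r0<-Mul1  regs: r0:Mul1,r1:Mul2,r2:3,r3:24,r4:Add2
  c11: CDB Mul2=27; issue MUL r1<-Mul2  regs: r0:Mul1,r1:Mul2,r2:3,r3:24,r4:Add2
  c12: stall  regs: r0:Mul1,r1:Mul2,r2:3,r3:24,r4:Add2
  c13: CDB Add1=-18; stall  regs: r0:Mul1,r1:Mul2,r2:3,r3:24,r4:Add2
  c14: stall  regs: r0:Mul1,r1:Mul2,r2:3,r3:24,r4:Add2
  c15: CDB Add2=-9; stall  regs: r0:Mul1,r1:Mul2,r2:3,r3:24,r4:-9
  c16: CDB Mul2=648; issue MUL r1<-Mul2  regs: r0:Mul1,r1:Mul2,r2:3,r3:24,r4:-9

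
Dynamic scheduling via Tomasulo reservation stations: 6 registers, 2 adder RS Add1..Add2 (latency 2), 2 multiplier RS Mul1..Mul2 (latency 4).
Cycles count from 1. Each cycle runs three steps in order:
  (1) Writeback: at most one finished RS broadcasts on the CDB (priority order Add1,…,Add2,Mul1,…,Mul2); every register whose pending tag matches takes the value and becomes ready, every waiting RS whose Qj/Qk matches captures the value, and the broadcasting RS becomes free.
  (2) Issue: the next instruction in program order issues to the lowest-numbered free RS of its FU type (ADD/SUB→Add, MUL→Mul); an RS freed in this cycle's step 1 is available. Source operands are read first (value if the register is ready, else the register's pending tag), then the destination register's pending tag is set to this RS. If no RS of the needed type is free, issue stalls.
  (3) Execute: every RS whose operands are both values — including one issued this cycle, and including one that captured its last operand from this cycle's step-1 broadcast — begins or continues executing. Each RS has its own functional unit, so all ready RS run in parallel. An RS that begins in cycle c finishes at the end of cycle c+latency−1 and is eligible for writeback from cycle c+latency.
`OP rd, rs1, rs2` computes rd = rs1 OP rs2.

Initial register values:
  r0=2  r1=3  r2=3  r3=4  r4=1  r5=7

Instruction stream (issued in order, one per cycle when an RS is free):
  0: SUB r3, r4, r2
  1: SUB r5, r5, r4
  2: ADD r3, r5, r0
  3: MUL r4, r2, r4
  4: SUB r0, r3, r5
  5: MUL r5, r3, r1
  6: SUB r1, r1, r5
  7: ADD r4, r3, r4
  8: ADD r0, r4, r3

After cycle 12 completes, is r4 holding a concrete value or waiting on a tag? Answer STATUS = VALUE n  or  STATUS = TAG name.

  c1: issue SUB r3<-Add1  regs: r0:2,r1:3,r2:3,r3:Add1,r4:1,r5:7
  c2: issue SUB r5<-Add2  regs: r0:2,r1:3,r2:3,r3:Add1,r4:1,r5:Add2
  c3: CDB Add1=-2; issue ADD r3<-Add1  regs: r0:2,r1:3,r2:3,r3:Add1,r4:1,r5:Add2
  c4: CDB Add2=6; issue MUL r4<-Mul1  regs: r0:2,r1:3,r2:3,r3:Add1,r4:Mul1,r5:6
  c5: issue SUB r0<-Add2  regs: r0:Add2,r1:3,r2:3,r3:Add1,r4:Mul1,r5:6
  c6: CDB Add1=8; issue MUL r5<-Mul2  regs: r0:Add2,r1:3,r2:3,r3:8,r4:Mul1,r5:Mul2
  c7: issue SUB r1<-Add1  regs: r0:Add2,r1:Add1,r2:3,r3:8,r4:Mul1,r5:Mul2
  c8: CDB Add2=2; issue ADD r4<-Add2  regs: r0:2,r1:Add1,r2:3,r3:8,r4:Add2,r5:Mul2
  c9: CDB Mul1=3; stall  regs: r0:2,r1:Add1,r2:3,r3:8,r4:Add2,r5:Mul2
  c10: CDB Mul2=24; stall  regs: r0:2,r1:Add1,r2:3,r3:8,r4:Add2,r5:24
  c11: CDB Add2=11; issue ADD r0<-Add2  regs: r0:Add2,r1:Add1,r2:3,r3:8,r4:11,r5:24
  c12: CDB Add1=-21  regs: r0:Add2,r1:-21,r2:3,r3:8,r4:11,r5:24

STATUS = VALUE 11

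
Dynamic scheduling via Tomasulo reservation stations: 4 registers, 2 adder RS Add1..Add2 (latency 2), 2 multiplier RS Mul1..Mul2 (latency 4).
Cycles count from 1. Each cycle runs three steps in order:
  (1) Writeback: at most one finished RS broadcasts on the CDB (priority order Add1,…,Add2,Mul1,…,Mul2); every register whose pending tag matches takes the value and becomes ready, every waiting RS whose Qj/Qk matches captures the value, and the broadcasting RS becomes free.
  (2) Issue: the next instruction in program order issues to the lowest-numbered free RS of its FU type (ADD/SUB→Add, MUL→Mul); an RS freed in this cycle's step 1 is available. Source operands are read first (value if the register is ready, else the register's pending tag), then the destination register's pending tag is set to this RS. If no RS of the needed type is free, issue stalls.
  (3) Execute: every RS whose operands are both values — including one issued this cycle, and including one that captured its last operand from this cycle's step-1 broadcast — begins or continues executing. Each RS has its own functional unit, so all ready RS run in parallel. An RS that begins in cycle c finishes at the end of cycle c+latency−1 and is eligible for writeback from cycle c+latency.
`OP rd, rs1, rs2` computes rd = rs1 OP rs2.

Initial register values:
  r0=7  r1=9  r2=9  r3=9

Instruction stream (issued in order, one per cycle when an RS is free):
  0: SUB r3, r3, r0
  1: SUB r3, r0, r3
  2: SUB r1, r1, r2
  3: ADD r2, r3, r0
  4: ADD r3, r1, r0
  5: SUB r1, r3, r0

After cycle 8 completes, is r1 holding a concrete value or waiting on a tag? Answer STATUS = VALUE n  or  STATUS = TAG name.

STATUS = TAG Add1

  c1: issue SUB r3<-Add1  regs: r0:7,r1:9,r2:9,r3:Add1
  c2: issue SUB r3<-Add2  regs: r0:7,r1:9,r2:9,r3:Add2
  c3: CDB Add1=2; issue SUB r1<-Add1  regs: r0:7,r1:Add1,r2:9,r3:Add2
  c4: stall  regs: r0:7,r1:Add1,r2:9,r3:Add2
  c5: CDB Add1=0; issue ADD r2<-Add1  regs: r0:7,r1:0,r2:Add1,r3:Add2
  c6: CDB Add2=5; issue ADD r3<-Add2  regs: r0:7,r1:0,r2:Add1,r3:Add2
  c7: stall  regs: r0:7,r1:0,r2:Add1,r3:Add2
  c8: CDB Add1=12; issue SUB r1<-Add1  regs: r0:7,r1:Add1,r2:12,r3:Add2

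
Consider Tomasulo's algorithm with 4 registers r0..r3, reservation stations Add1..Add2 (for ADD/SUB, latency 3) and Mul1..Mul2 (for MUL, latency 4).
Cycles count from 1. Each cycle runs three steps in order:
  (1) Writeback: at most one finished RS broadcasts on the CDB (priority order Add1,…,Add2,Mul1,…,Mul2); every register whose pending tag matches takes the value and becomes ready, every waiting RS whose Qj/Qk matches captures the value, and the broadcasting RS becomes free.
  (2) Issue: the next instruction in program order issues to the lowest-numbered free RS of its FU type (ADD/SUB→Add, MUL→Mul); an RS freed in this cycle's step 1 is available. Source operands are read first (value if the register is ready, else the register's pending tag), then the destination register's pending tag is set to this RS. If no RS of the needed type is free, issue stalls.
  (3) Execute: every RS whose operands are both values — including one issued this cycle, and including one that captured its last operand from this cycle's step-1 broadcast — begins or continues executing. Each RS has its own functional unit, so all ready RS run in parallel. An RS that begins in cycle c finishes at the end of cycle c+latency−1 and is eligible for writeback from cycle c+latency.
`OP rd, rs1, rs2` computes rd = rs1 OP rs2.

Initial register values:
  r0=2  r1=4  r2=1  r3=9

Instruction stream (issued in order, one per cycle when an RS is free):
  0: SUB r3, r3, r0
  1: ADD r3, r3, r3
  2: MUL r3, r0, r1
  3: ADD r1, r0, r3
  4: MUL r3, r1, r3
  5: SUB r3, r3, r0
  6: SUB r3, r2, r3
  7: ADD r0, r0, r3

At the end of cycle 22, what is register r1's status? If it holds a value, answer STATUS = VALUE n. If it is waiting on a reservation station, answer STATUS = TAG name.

STATUS = VALUE 10

  c1: issue SUB r3<-Add1  regs: r0:2,r1:4,r2:1,r3:Add1
  c2: issue ADD r3<-Add2  regs: r0:2,r1:4,r2:1,r3:Add2
  c3: issue MUL r3<-Mul1  regs: r0:2,r1:4,r2:1,r3:Mul1
  c4: CDB Add1=7; issue ADD r1<-Add1  regs: r0:2,r1:Add1,r2:1,r3:Mul1
  c5: issue MUL r3<-Mul2  regs: r0:2,r1:Add1,r2:1,r3:Mul2
  c6: stall  regs: r0:2,r1:Add1,r2:1,r3:Mul2
  c7: CDB Add2=14; issue SUB r3<-Add2  regs: r0:2,r1:Add1,r2:1,r3:Add2
  c8: CDB Mul1=8; stall  regs: r0:2,r1:Add1,r2:1,r3:Add2
  c9: stall  regs: r0:2,r1:Add1,r2:1,r3:Add2
  c10: stall  regs: r0:2,r1:Add1,r2:1,r3:Add2
  c11: CDB Add1=10; issue SUB r3<-Add1  regs: r0:2,r1:10,r2:1,r3:Add1
  c12: stall  regs: r0:2,r1:10,r2:1,r3:Add1
  c13: stall  regs: r0:2,r1:10,r2:1,r3:Add1
  c14: stall  regs: r0:2,r1:10,r2:1,r3:Add1
  c15: CDB Mul2=80; stall  regs: r0:2,r1:10,r2:1,r3:Add1
  c16: stall  regs: r0:2,r1:10,r2:1,r3:Add1
  c17: stall  regs: r0:2,r1:10,r2:1,r3:Add1
  c18: CDB Add2=78; issue ADD r0<-Add2  regs: r0:Add2,r1:10,r2:1,r3:Add1
  c19: -  regs: r0:Add2,r1:10,r2:1,r3:Add1
  c20: -  regs: r0:Add2,r1:10,r2:1,r3:Add1
  c21: CDB Add1=-77  regs: r0:Add2,r1:10,r2:1,r3:-77
  c22: -  regs: r0:Add2,r1:10,r2:1,r3:-77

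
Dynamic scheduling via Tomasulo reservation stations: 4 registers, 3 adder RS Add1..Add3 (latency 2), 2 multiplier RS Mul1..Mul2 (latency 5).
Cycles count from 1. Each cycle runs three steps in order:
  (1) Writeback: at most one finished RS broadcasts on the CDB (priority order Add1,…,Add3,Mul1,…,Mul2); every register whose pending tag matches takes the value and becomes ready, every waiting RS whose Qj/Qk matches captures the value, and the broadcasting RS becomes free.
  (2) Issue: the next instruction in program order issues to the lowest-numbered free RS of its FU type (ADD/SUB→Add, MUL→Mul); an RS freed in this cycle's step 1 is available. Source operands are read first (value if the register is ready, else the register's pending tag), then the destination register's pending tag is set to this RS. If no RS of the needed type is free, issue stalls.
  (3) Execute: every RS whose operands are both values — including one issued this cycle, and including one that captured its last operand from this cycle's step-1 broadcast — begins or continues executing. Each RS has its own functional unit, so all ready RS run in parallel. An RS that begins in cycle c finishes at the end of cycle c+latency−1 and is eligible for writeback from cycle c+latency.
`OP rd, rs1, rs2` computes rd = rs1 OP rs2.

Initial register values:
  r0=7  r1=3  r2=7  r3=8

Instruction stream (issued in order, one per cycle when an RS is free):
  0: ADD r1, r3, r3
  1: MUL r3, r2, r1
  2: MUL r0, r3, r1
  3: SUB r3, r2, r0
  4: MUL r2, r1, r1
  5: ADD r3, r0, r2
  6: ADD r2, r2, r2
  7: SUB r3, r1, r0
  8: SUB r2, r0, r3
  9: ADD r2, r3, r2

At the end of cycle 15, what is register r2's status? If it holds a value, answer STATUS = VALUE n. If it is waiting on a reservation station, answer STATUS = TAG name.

STATUS = VALUE 512

cycle 1: issue ADD r1<-Add1 // r0:7,r1:Add1,r2:7,r3:8
cycle 2: issue MUL r3<-Mul1 // r0:7,r1:Add1,r2:7,r3:Mul1
cycle 3: CDB Add1=16; issue MUL r0<-Mul2 // r0:Mul2,r1:16,r2:7,r3:Mul1
cycle 4: issue SUB r3<-Add1 // r0:Mul2,r1:16,r2:7,r3:Add1
cycle 5: stall // r0:Mul2,r1:16,r2:7,r3:Add1
cycle 6: stall // r0:Mul2,r1:16,r2:7,r3:Add1
cycle 7: stall // r0:Mul2,r1:16,r2:7,r3:Add1
cycle 8: CDB Mul1=112; issue MUL r2<-Mul1 // r0:Mul2,r1:16,r2:Mul1,r3:Add1
cycle 9: issue ADD r3<-Add2 // r0:Mul2,r1:16,r2:Mul1,r3:Add2
cycle 10: issue ADD r2<-Add3 // r0:Mul2,r1:16,r2:Add3,r3:Add2
cycle 11: stall // r0:Mul2,r1:16,r2:Add3,r3:Add2
cycle 12: stall // r0:Mul2,r1:16,r2:Add3,r3:Add2
cycle 13: CDB Mul1=256; stall // r0:Mul2,r1:16,r2:Add3,r3:Add2
cycle 14: CDB Mul2=1792; stall // r0:1792,r1:16,r2:Add3,r3:Add2
cycle 15: CDB Add3=512; issue SUB r3<-Add3 // r0:1792,r1:16,r2:512,r3:Add3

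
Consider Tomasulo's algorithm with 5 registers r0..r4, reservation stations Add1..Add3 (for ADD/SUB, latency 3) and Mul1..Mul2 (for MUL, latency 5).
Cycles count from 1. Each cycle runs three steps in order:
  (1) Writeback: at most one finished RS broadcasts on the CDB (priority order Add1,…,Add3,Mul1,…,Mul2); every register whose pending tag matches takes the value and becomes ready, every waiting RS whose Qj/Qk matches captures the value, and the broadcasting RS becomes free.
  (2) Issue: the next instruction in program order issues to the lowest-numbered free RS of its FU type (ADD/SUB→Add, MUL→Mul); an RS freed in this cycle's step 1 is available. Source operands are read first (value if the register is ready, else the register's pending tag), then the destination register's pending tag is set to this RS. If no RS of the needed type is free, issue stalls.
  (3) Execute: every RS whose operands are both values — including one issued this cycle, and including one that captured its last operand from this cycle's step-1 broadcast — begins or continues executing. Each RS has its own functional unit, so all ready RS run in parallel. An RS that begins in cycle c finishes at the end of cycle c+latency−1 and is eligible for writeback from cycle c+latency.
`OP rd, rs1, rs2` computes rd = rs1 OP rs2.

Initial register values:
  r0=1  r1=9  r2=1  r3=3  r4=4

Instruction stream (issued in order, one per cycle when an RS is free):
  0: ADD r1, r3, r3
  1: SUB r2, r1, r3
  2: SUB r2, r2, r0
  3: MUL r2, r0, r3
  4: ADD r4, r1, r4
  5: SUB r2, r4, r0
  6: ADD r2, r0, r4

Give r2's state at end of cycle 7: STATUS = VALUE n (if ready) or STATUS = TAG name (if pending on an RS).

cycle 1: issue ADD r1<-Add1 // r0:1,r1:Add1,r2:1,r3:3,r4:4
cycle 2: issue SUB r2<-Add2 // r0:1,r1:Add1,r2:Add2,r3:3,r4:4
cycle 3: issue SUB r2<-Add3 // r0:1,r1:Add1,r2:Add3,r3:3,r4:4
cycle 4: CDB Add1=6; issue MUL r2<-Mul1 // r0:1,r1:6,r2:Mul1,r3:3,r4:4
cycle 5: issue ADD r4<-Add1 // r0:1,r1:6,r2:Mul1,r3:3,r4:Add1
cycle 6: stall // r0:1,r1:6,r2:Mul1,r3:3,r4:Add1
cycle 7: CDB Add2=3; issue SUB r2<-Add2 // r0:1,r1:6,r2:Add2,r3:3,r4:Add1

STATUS = TAG Add2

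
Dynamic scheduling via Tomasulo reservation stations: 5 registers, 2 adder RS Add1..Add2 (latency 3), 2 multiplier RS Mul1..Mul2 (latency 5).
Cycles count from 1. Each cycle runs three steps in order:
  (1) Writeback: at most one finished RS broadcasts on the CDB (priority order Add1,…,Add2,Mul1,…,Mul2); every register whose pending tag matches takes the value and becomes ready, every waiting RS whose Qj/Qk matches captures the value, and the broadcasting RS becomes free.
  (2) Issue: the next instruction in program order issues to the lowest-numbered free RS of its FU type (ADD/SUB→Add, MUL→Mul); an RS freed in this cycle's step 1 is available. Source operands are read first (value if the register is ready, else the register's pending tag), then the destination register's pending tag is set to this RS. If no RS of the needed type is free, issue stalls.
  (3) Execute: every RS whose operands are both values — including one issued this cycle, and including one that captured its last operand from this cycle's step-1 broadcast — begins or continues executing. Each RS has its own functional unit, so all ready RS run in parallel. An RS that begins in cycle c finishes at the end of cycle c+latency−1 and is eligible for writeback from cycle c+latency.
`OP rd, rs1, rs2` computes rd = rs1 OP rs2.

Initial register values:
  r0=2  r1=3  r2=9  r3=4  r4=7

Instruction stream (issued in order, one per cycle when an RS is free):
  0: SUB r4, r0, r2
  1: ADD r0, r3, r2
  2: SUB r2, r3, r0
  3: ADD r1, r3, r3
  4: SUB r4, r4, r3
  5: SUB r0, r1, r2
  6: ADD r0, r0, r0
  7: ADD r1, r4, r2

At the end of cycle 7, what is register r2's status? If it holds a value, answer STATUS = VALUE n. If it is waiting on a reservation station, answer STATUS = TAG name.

STATUS = TAG Add1

  c1: issue SUB r4<-Add1  regs: r0:2,r1:3,r2:9,r3:4,r4:Add1
  c2: issue ADD r0<-Add2  regs: r0:Add2,r1:3,r2:9,r3:4,r4:Add1
  c3: stall  regs: r0:Add2,r1:3,r2:9,r3:4,r4:Add1
  c4: CDB Add1=-7; issue SUB r2<-Add1  regs: r0:Add2,r1:3,r2:Add1,r3:4,r4:-7
  c5: CDB Add2=13; issue ADD r1<-Add2  regs: r0:13,r1:Add2,r2:Add1,r3:4,r4:-7
  c6: stall  regs: r0:13,r1:Add2,r2:Add1,r3:4,r4:-7
  c7: stall  regs: r0:13,r1:Add2,r2:Add1,r3:4,r4:-7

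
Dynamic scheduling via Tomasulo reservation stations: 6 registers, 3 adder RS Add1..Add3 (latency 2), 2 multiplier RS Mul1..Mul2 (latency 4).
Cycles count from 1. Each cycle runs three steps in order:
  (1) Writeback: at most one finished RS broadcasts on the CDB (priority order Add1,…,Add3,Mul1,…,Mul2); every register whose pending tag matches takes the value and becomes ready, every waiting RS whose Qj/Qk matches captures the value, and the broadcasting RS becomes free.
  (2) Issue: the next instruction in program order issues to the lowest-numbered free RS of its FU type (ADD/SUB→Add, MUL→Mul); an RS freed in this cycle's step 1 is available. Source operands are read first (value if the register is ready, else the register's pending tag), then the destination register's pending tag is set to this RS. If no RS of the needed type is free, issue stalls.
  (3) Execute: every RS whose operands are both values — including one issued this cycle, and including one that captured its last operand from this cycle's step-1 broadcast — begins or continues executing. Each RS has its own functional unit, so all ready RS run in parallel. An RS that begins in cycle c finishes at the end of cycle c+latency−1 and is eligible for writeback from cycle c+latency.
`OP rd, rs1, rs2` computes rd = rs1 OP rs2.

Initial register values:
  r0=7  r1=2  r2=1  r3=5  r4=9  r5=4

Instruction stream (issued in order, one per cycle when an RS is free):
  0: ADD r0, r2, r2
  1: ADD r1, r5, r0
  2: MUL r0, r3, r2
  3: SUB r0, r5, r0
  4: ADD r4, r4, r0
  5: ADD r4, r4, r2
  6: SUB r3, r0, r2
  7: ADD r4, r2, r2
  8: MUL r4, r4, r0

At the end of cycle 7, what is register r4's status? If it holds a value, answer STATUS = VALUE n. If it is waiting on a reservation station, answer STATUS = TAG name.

STATUS = TAG Add3

cycle 1: issue ADD r0<-Add1 // r0:Add1,r1:2,r2:1,r3:5,r4:9,r5:4
cycle 2: issue ADD r1<-Add2 // r0:Add1,r1:Add2,r2:1,r3:5,r4:9,r5:4
cycle 3: CDB Add1=2; issue MUL r0<-Mul1 // r0:Mul1,r1:Add2,r2:1,r3:5,r4:9,r5:4
cycle 4: issue SUB r0<-Add1 // r0:Add1,r1:Add2,r2:1,r3:5,r4:9,r5:4
cycle 5: CDB Add2=6; issue ADD r4<-Add2 // r0:Add1,r1:6,r2:1,r3:5,r4:Add2,r5:4
cycle 6: issue ADD r4<-Add3 // r0:Add1,r1:6,r2:1,r3:5,r4:Add3,r5:4
cycle 7: CDB Mul1=5; stall // r0:Add1,r1:6,r2:1,r3:5,r4:Add3,r5:4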